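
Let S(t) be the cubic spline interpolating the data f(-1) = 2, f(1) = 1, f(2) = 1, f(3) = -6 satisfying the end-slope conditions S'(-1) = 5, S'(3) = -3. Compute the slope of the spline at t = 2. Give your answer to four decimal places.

Write M_i for S''(x_i). With h_i = 2, 1, 1 and divided differences Δ_i = -1/2, 0, -7, the continuity of S' gives the tridiagonal system
  2·M_0 + 6·M_1 + 1·M_2 = 6(Δ_1 - Δ_0) = 3
  1·M_1 + 4·M_2 + 1·M_3 = 6(Δ_2 - Δ_1) = -42
Clamped end conditions give two more equations: 2h_0·M_0 + h_0·M_1 = 6(Δ_0 - S'(-1)) = -33 and h_2·M_2 + 2h_2·M_3 = 6(S'(3) - Δ_2) = 24.
Solving: M_0 = -263/22, M_1 = 163/22, M_2 = -193/11, M_3 = 457/22.
On [2, 3], S'(t) = b_2 + 2c_2·(t - 2) + 3d_2·(t - 2)² with b_2 = Δ_2 - h_2(2M_2 + M_3)/6 = -203/44, c_2 = M_2/2 = -193/22, d_2 = (M_3 - M_2)/(6h_2) = 281/44. So S'(2) = -203/44.

-4.6136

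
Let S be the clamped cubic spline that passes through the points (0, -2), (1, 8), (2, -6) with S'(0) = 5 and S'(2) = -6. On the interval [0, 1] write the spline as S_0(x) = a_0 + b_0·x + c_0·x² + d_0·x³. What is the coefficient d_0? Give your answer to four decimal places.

-17.7500

Write σ_i for S''(x_i). With h_i = 1, 1 and divided differences Δ_i = 10, -14, the continuity of S' gives the tridiagonal system
  1·σ_0 + 4·σ_1 + 1·σ_2 = 6(Δ_1 - Δ_0) = -144
Clamped end conditions give two more equations: 2h_0·σ_0 + h_0·σ_1 = 6(Δ_0 - S'(0)) = 30 and h_1·σ_1 + 2h_1·σ_2 = 6(S'(2) - Δ_1) = 48.
Solving the tridiagonal system: σ_0 = 91/2, σ_1 = -61, σ_2 = 109/2.
On [0, 1], with S_0(x) = a_0 + b_0·x + c_0·x² + d_0·x³: c_0 = σ_0/2 = 91/4, d_0 = (σ_1 - σ_0)/(6h_0) = -71/4, b_0 = Δ_0 - h_0(2σ_0 + σ_1)/6 = 5.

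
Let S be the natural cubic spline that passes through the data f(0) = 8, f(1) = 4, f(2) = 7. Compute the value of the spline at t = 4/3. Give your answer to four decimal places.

Write m_i for S''(x_i). With h_i = 1, 1 and divided differences Δ_i = -4, 3, the continuity of S' gives the tridiagonal system
  1·m_0 + 4·m_1 + 1·m_2 = 6(Δ_1 - Δ_0) = 42
Natural end conditions: m_0 = m_2 = 0.
Forward elimination and back-substitution give m_0 = 0, m_1 = 21/2, m_2 = 0.
On [1, 2], S(t) = 4 - 1/2·(t - 1) + 21/4·(t - 1)² - 7/4·(t - 1)³.
With (t - 1) = 1/3: S(4/3) = 235/54.

4.3519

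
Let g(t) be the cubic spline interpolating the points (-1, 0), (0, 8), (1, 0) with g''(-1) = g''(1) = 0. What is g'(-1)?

Let M_i = g''(x_i). Step sizes h_i = 1, 1; slopes of the chords Δ_i = (y_(i+1) - y_i)/h_i = 8, -8.
  1·M_0 + 4·M_1 + 1·M_2 = 6(Δ_1 - Δ_0) = -96
Natural end conditions: M_0 = M_2 = 0.
Forward elimination and back-substitution give M_0 = 0, M_1 = -24, M_2 = 0.
On [-1, 0], g'(t) = b_0 + 2c_0·(t + 1) + 3d_0·(t + 1)² with b_0 = Δ_0 - h_0(2M_0 + M_1)/6 = 12, c_0 = M_0/2 = 0, d_0 = (M_1 - M_0)/(6h_0) = -4. So g'(-1) = 12.

12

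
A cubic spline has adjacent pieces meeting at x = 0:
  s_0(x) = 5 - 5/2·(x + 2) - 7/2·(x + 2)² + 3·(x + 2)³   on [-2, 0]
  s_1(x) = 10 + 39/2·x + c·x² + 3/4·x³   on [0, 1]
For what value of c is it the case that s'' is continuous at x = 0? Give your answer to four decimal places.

s_0''(x) = -7 + 18·(x + 2), so s_0''(0) = 29. On the right, s_1''(0) = 2c, so c = 29/2.

14.5000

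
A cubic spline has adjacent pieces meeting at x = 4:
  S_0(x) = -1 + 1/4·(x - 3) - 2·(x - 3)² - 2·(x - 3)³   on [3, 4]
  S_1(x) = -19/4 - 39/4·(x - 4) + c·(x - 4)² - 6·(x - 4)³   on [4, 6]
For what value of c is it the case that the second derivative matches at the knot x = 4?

-8

S_0''(x) = -4 - 12·(x - 3), so S_0''(4) = -16. On the right, S_1''(4) = 2c, so c = -8.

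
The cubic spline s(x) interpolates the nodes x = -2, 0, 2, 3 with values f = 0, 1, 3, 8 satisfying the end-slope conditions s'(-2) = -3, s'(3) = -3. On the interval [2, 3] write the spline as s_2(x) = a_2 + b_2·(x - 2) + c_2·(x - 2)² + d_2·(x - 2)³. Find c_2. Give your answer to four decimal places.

5.0870

With M_i denoting the second derivative at x_i, h_i = 2, 2, 1, and Δ_i = (y_(i+1) − y_i)/h_i = 1/2, 1, 5:
  2·M_0 + 8·M_1 + 2·M_2 = 6(Δ_1 - Δ_0) = 3
  2·M_1 + 6·M_2 + 1·M_3 = 6(Δ_2 - Δ_1) = 24
Clamped end conditions give two more equations: 2h_0·M_0 + h_0·M_1 = 6(Δ_0 - s'(-2)) = 21 and h_2·M_2 + 2h_2·M_3 = 6(s'(3) - Δ_2) = -48.
Solving the tridiagonal system: M_0 = 333/46, M_1 = -183/46, M_2 = 234/23, M_3 = -669/23.
On [2, 3], with s_2(x) = a_2 + b_2·(x - 2) + c_2·(x - 2)² + d_2·(x - 2)³: c_2 = M_2/2 = 117/23, d_2 = (M_3 - M_2)/(6h_2) = -301/46, b_2 = Δ_2 - h_2(2M_2 + M_3)/6 = 297/46.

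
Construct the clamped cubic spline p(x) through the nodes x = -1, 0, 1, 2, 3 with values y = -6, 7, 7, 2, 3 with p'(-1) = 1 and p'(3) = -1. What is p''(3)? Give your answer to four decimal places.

-12.3929

Put σ_i = p'' at the i-th knot. Here h = (1, 1, 1, 1) and Δ = (13, 0, -5, 1), so the interior equations h_(i-1)·σ_(i-1) + 2(h_(i-1)+h_i)·σ_i + h_i·σ_(i+1) = 6(Δ_i − Δ_(i-1)) read
  1·σ_0 + 4·σ_1 + 1·σ_2 = 6(Δ_1 - Δ_0) = -78
  1·σ_1 + 4·σ_2 + 1·σ_3 = 6(Δ_2 - Δ_1) = -30
  1·σ_2 + 4·σ_3 + 1·σ_4 = 6(Δ_3 - Δ_2) = 36
Clamped end conditions give two more equations: 2h_0·σ_0 + h_0·σ_1 = 6(Δ_0 - p'(-1)) = 72 and h_3·σ_3 + 2h_3·σ_4 = 6(p'(3) - Δ_3) = -12.
Hence σ_0 = 1453/28, σ_1 = -445/14, σ_2 = -11/4, σ_3 = 179/14, σ_4 = -347/28.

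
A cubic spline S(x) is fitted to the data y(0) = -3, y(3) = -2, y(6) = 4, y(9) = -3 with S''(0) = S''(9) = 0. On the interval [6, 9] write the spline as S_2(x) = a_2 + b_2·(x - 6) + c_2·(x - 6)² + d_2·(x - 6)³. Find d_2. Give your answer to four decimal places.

0.1407

Write M_i for S''(x_i). With h_i = 3, 3, 3 and divided differences Δ_i = 1/3, 2, -7/3, the continuity of S' gives the tridiagonal system
  3·M_0 + 12·M_1 + 3·M_2 = 6(Δ_1 - Δ_0) = 10
  3·M_1 + 12·M_2 + 3·M_3 = 6(Δ_2 - Δ_1) = -26
Natural end conditions: M_0 = M_3 = 0.
Forward elimination and back-substitution give M_0 = 0, M_1 = 22/15, M_2 = -38/15, M_3 = 0.
On [6, 9], with S_2(x) = a_2 + b_2·(x - 6) + c_2·(x - 6)² + d_2·(x - 6)³: c_2 = M_2/2 = -19/15, d_2 = (M_3 - M_2)/(6h_2) = 19/135, b_2 = Δ_2 - h_2(2M_2 + M_3)/6 = 1/5.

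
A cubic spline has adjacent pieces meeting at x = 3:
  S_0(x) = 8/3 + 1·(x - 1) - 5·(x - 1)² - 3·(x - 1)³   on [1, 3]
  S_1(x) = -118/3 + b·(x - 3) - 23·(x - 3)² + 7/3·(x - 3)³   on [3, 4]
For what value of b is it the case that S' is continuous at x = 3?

-55

S_0'(x) = 1 - 10·(x - 1) - 9·(x - 1)², so S_0'(3) = -55. On the right, S_1'(3) = b, so b = -55.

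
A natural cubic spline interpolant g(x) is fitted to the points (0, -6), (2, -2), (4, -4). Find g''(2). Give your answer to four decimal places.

-2.2500

Write σ_i for g''(x_i). With h_i = 2, 2 and divided differences Δ_i = 2, -1, the continuity of g' gives the tridiagonal system
  2·σ_0 + 8·σ_1 + 2·σ_2 = 6(Δ_1 - Δ_0) = -18
Natural end conditions: σ_0 = σ_2 = 0.
Solving: σ_0 = 0, σ_1 = -9/4, σ_2 = 0.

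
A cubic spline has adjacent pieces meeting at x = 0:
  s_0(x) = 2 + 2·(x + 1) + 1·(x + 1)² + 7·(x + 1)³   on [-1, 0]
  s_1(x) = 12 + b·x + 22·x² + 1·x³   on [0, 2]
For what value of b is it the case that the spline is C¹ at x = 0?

s_0'(x) = 2 + 2·(x + 1) + 21·(x + 1)², so s_0'(0) = 25. On the right, s_1'(0) = b, so b = 25.

25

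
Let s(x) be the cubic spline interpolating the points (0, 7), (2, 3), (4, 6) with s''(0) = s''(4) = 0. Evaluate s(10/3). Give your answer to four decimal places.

Write M_i for s''(x_i). With h_i = 2, 2 and divided differences Δ_i = -2, 3/2, the continuity of s' gives the tridiagonal system
  2·M_0 + 8·M_1 + 2·M_2 = 6(Δ_1 - Δ_0) = 21
Natural end conditions: M_0 = M_2 = 0.
Solving: M_0 = 0, M_1 = 21/8, M_2 = 0.
On [2, 4], s(x) = 3 - 1/4·(x - 2) + 21/16·(x - 2)² - 7/32·(x - 2)³.
With (x - 2) = 4/3: s(10/3) = 121/27.

4.4815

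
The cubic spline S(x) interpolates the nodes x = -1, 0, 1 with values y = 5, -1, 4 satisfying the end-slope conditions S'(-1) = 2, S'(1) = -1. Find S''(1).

-36

Put m_i = S'' at the i-th knot. Here h = (1, 1) and Δ = (-6, 5), so the interior equations h_(i-1)·m_(i-1) + 2(h_(i-1)+h_i)·m_i + h_i·m_(i+1) = 6(Δ_i − Δ_(i-1)) read
  1·m_0 + 4·m_1 + 1·m_2 = 6(Δ_1 - Δ_0) = 66
Clamped end conditions give two more equations: 2h_0·m_0 + h_0·m_1 = 6(Δ_0 - S'(-1)) = -48 and h_1·m_1 + 2h_1·m_2 = 6(S'(1) - Δ_1) = -36.
Forward elimination and back-substitution give m_0 = -42, m_1 = 36, m_2 = -36.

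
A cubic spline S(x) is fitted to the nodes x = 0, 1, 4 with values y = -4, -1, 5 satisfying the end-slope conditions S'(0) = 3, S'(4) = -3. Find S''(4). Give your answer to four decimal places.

-5.7500

With M_i denoting the second derivative at x_i, h_i = 1, 3, and Δ_i = (y_(i+1) − y_i)/h_i = 3, 2:
  1·M_0 + 8·M_1 + 3·M_2 = 6(Δ_1 - Δ_0) = -6
Clamped end conditions give two more equations: 2h_0·M_0 + h_0·M_1 = 6(Δ_0 - S'(0)) = 0 and h_1·M_1 + 2h_1·M_2 = 6(S'(4) - Δ_1) = -30.
Solving: M_0 = -3/4, M_1 = 3/2, M_2 = -23/4.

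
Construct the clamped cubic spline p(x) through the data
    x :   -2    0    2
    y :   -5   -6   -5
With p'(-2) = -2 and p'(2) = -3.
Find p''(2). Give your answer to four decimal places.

With σ_i denoting the second derivative at x_i, h_i = 2, 2, and Δ_i = (y_(i+1) − y_i)/h_i = -1/2, 1/2:
  2·σ_0 + 8·σ_1 + 2·σ_2 = 6(Δ_1 - Δ_0) = 6
Clamped end conditions give two more equations: 2h_0·σ_0 + h_0·σ_1 = 6(Δ_0 - p'(-2)) = 9 and h_1·σ_1 + 2h_1·σ_2 = 6(p'(2) - Δ_1) = -21.
Hence σ_0 = 5/4, σ_1 = 2, σ_2 = -25/4.

-6.2500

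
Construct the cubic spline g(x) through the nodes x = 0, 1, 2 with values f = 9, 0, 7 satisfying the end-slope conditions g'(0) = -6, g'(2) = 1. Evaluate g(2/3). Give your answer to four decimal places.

1.9259

With m_i denoting the second derivative at x_i, h_i = 1, 1, and Δ_i = (y_(i+1) − y_i)/h_i = -9, 7:
  1·m_0 + 4·m_1 + 1·m_2 = 6(Δ_1 - Δ_0) = 96
Clamped end conditions give two more equations: 2h_0·m_0 + h_0·m_1 = 6(Δ_0 - g'(0)) = -18 and h_1·m_1 + 2h_1·m_2 = 6(g'(2) - Δ_1) = -36.
Hence m_0 = -59/2, m_1 = 41, m_2 = -77/2.
On [0, 1], g(x) = 9 - 6·x - 59/4·x² + 47/4·x³.
With x = 2/3: g(2/3) = 52/27.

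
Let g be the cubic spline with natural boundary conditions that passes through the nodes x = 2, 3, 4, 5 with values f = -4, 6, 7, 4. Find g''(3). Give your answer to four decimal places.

-12.8000

Write M_i for g''(x_i). With h_i = 1, 1, 1 and divided differences Δ_i = 10, 1, -3, the continuity of g' gives the tridiagonal system
  1·M_0 + 4·M_1 + 1·M_2 = 6(Δ_1 - Δ_0) = -54
  1·M_1 + 4·M_2 + 1·M_3 = 6(Δ_2 - Δ_1) = -24
Natural end conditions: M_0 = M_3 = 0.
Forward elimination and back-substitution give M_0 = 0, M_1 = -64/5, M_2 = -14/5, M_3 = 0.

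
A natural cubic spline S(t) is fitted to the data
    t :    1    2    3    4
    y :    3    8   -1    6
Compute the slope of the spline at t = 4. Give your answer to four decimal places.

Let m_i = S''(x_i). Step sizes h_i = 1, 1, 1; slopes of the chords Δ_i = (y_(i+1) - y_i)/h_i = 5, -9, 7.
  1·m_0 + 4·m_1 + 1·m_2 = 6(Δ_1 - Δ_0) = -84
  1·m_1 + 4·m_2 + 1·m_3 = 6(Δ_2 - Δ_1) = 96
Natural end conditions: m_0 = m_3 = 0.
Solving the tridiagonal system: m_0 = 0, m_1 = -144/5, m_2 = 156/5, m_3 = 0.
On [3, 4], S'(t) = b_2 + 2c_2·(t - 3) + 3d_2·(t - 3)² with b_2 = Δ_2 - h_2(2m_2 + m_3)/6 = -17/5, c_2 = m_2/2 = 78/5, d_2 = (m_3 - m_2)/(6h_2) = -26/5. So S'(4) = 61/5.

12.2000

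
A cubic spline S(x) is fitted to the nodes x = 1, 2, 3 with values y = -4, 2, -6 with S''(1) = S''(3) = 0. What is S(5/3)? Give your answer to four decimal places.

Write M_i for S''(x_i). With h_i = 1, 1 and divided differences Δ_i = 6, -8, the continuity of S' gives the tridiagonal system
  1·M_0 + 4·M_1 + 1·M_2 = 6(Δ_1 - Δ_0) = -84
Natural end conditions: M_0 = M_2 = 0.
Hence M_0 = 0, M_1 = -21, M_2 = 0.
On [1, 2], S(x) = -4 + 19/2·(x - 1) + 0·(x - 1)² - 7/2·(x - 1)³.
With (x - 1) = 2/3: S(5/3) = 35/27.

1.2963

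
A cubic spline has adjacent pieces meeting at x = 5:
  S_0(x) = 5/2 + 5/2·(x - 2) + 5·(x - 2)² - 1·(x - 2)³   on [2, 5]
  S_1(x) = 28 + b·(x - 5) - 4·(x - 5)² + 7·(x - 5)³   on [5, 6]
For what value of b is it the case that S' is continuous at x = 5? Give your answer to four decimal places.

S_0'(x) = 5/2 + 10·(x - 2) - 3·(x - 2)², so S_0'(5) = 11/2. On the right, S_1'(5) = b, so b = 11/2.

5.5000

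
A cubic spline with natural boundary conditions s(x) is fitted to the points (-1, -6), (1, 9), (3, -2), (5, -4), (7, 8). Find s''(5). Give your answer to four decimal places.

Let σ_i = s''(x_i). Step sizes h_i = 2, 2, 2, 2; slopes of the chords Δ_i = (y_(i+1) - y_i)/h_i = 15/2, -11/2, -1, 6.
  2·σ_0 + 8·σ_1 + 2·σ_2 = 6(Δ_1 - Δ_0) = -78
  2·σ_1 + 8·σ_2 + 2·σ_3 = 6(Δ_2 - Δ_1) = 27
  2·σ_2 + 8·σ_3 + 2·σ_4 = 6(Δ_3 - Δ_2) = 42
Natural end conditions: σ_0 = σ_4 = 0.
Solving the tridiagonal system: σ_0 = 0, σ_1 = -309/28, σ_2 = 36/7, σ_3 = 111/28, σ_4 = 0.

3.9643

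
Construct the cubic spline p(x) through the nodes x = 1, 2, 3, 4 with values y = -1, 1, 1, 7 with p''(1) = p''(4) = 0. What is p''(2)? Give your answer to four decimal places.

Put σ_i = p'' at the i-th knot. Here h = (1, 1, 1) and Δ = (2, 0, 6), so the interior equations h_(i-1)·σ_(i-1) + 2(h_(i-1)+h_i)·σ_i + h_i·σ_(i+1) = 6(Δ_i − Δ_(i-1)) read
  1·σ_0 + 4·σ_1 + 1·σ_2 = 6(Δ_1 - Δ_0) = -12
  1·σ_1 + 4·σ_2 + 1·σ_3 = 6(Δ_2 - Δ_1) = 36
Natural end conditions: σ_0 = σ_3 = 0.
Solving the tridiagonal system: σ_0 = 0, σ_1 = -28/5, σ_2 = 52/5, σ_3 = 0.

-5.6000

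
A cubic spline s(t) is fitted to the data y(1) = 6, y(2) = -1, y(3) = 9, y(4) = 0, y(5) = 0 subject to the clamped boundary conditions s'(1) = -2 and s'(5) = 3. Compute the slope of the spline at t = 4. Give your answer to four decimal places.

Let M_i = s''(x_i). Step sizes h_i = 1, 1, 1, 1; slopes of the chords Δ_i = (y_(i+1) - y_i)/h_i = -7, 10, -9, 0.
  1·M_0 + 4·M_1 + 1·M_2 = 6(Δ_1 - Δ_0) = 102
  1·M_1 + 4·M_2 + 1·M_3 = 6(Δ_2 - Δ_1) = -114
  1·M_2 + 4·M_3 + 1·M_4 = 6(Δ_3 - Δ_2) = 54
Clamped end conditions give two more equations: 2h_0·M_0 + h_0·M_1 = 6(Δ_0 - s'(1)) = -30 and h_3·M_3 + 2h_3·M_4 = 6(s'(5) - Δ_3) = 18.
Solving: M_0 = -1075/28, M_1 = 655/14, M_2 = -187/4, M_3 = 367/14, M_4 = -115/28.
On [4, 5], s'(t) = b_3 + 2c_3·(t - 4) + 3d_3·(t - 4)² with b_3 = Δ_3 - h_3(2M_3 + M_4)/6 = -451/56, c_3 = M_3/2 = 367/28, d_3 = (M_4 - M_3)/(6h_3) = -283/56. So s'(4) = -451/56.

-8.0536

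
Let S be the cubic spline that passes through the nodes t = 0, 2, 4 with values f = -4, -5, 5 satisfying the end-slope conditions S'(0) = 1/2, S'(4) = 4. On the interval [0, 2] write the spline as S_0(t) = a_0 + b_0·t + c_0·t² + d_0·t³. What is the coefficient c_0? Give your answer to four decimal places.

With m_i denoting the second derivative at x_i, h_i = 2, 2, and Δ_i = (y_(i+1) − y_i)/h_i = -1/2, 5:
  2·m_0 + 8·m_1 + 2·m_2 = 6(Δ_1 - Δ_0) = 33
Clamped end conditions give two more equations: 2h_0·m_0 + h_0·m_1 = 6(Δ_0 - S'(0)) = -6 and h_1·m_1 + 2h_1·m_2 = 6(S'(4) - Δ_1) = -6.
Forward elimination and back-substitution give m_0 = -19/4, m_1 = 13/2, m_2 = -19/4.
On [0, 2], with S_0(t) = a_0 + b_0·t + c_0·t² + d_0·t³: c_0 = m_0/2 = -19/8, d_0 = (m_1 - m_0)/(6h_0) = 15/16, b_0 = Δ_0 - h_0(2m_0 + m_1)/6 = 1/2.

-2.3750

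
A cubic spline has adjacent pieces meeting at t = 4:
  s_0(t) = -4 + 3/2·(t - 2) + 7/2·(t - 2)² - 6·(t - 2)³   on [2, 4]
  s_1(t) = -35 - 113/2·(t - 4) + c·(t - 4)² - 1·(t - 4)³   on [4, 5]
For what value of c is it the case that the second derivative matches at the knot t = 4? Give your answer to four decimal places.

-32.5000

s_0''(t) = 7 - 36·(t - 2), so s_0''(4) = -65. On the right, s_1''(4) = 2c, so c = -65/2.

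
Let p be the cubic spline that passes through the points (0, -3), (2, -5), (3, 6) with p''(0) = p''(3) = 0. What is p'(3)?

13

Write M_i for p''(x_i). With h_i = 2, 1 and divided differences Δ_i = -1, 11, the continuity of p' gives the tridiagonal system
  2·M_0 + 6·M_1 + 1·M_2 = 6(Δ_1 - Δ_0) = 72
Natural end conditions: M_0 = M_2 = 0.
Hence M_0 = 0, M_1 = 12, M_2 = 0.
On [2, 3], p'(t) = b_1 + 2c_1·(t - 2) + 3d_1·(t - 2)² with b_1 = Δ_1 - h_1(2M_1 + M_2)/6 = 7, c_1 = M_1/2 = 6, d_1 = (M_2 - M_1)/(6h_1) = -2. So p'(3) = 13.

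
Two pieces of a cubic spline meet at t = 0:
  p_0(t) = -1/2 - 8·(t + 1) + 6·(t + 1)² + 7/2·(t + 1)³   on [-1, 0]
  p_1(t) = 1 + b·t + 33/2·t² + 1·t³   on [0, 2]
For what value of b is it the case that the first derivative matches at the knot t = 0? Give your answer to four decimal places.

14.5000

p_0'(t) = -8 + 12·(t + 1) + 21/2·(t + 1)², so p_0'(0) = 29/2. On the right, p_1'(0) = b, so b = 29/2.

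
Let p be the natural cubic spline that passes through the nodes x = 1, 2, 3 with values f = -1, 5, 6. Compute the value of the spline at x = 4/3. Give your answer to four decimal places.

Let m_i = p''(x_i). Step sizes h_i = 1, 1; slopes of the chords Δ_i = (y_(i+1) - y_i)/h_i = 6, 1.
  1·m_0 + 4·m_1 + 1·m_2 = 6(Δ_1 - Δ_0) = -30
Natural end conditions: m_0 = m_2 = 0.
Hence m_0 = 0, m_1 = -15/2, m_2 = 0.
On [1, 2], p(x) = -1 + 29/4·(x - 1) + 0·(x - 1)² - 5/4·(x - 1)³.
With (x - 1) = 1/3: p(4/3) = 37/27.

1.3704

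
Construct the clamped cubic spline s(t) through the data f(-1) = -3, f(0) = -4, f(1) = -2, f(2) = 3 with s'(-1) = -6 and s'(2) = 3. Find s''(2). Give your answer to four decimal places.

Put σ_i = s'' at the i-th knot. Here h = (1, 1, 1) and Δ = (-1, 2, 5), so the interior equations h_(i-1)·σ_(i-1) + 2(h_(i-1)+h_i)·σ_i + h_i·σ_(i+1) = 6(Δ_i − Δ_(i-1)) read
  1·σ_0 + 4·σ_1 + 1·σ_2 = 6(Δ_1 - Δ_0) = 18
  1·σ_1 + 4·σ_2 + 1·σ_3 = 6(Δ_2 - Δ_1) = 18
Clamped end conditions give two more equations: 2h_0·σ_0 + h_0·σ_1 = 6(Δ_0 - s'(-1)) = 30 and h_2·σ_2 + 2h_2·σ_3 = 6(s'(2) - Δ_2) = -12.
Solving the tridiagonal system: σ_0 = 78/5, σ_1 = -6/5, σ_2 = 36/5, σ_3 = -48/5.

-9.6000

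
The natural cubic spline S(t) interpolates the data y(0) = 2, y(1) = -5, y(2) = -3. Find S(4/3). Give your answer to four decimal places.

-5.1667

Put M_i = S'' at the i-th knot. Here h = (1, 1) and Δ = (-7, 2), so the interior equations h_(i-1)·M_(i-1) + 2(h_(i-1)+h_i)·M_i + h_i·M_(i+1) = 6(Δ_i − Δ_(i-1)) read
  1·M_0 + 4·M_1 + 1·M_2 = 6(Δ_1 - Δ_0) = 54
Natural end conditions: M_0 = M_2 = 0.
Forward elimination and back-substitution give M_0 = 0, M_1 = 27/2, M_2 = 0.
On [1, 2], S(t) = -5 - 5/2·(t - 1) + 27/4·(t - 1)² - 9/4·(t - 1)³.
With (t - 1) = 1/3: S(4/3) = -31/6.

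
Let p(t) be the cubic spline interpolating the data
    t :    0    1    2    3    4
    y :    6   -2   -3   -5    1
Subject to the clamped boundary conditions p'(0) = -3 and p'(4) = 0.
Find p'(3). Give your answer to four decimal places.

With M_i denoting the second derivative at x_i, h_i = 1, 1, 1, 1, and Δ_i = (y_(i+1) − y_i)/h_i = -8, -1, -2, 6:
  1·M_0 + 4·M_1 + 1·M_2 = 6(Δ_1 - Δ_0) = 42
  1·M_1 + 4·M_2 + 1·M_3 = 6(Δ_2 - Δ_1) = -6
  1·M_2 + 4·M_3 + 1·M_4 = 6(Δ_3 - Δ_2) = 48
Clamped end conditions give two more equations: 2h_0·M_0 + h_0·M_1 = 6(Δ_0 - p'(0)) = -30 and h_3·M_3 + 2h_3·M_4 = 6(p'(4) - Δ_3) = -36.
Hence M_0 = -174/7, M_1 = 138/7, M_2 = -12, M_3 = 156/7, M_4 = -204/7.
On [3, 4], p'(t) = b_3 + 2c_3·(t - 3) + 3d_3·(t - 3)² with b_3 = Δ_3 - h_3(2M_3 + M_4)/6 = 24/7, c_3 = M_3/2 = 78/7, d_3 = (M_4 - M_3)/(6h_3) = -60/7. So p'(3) = 24/7.

3.4286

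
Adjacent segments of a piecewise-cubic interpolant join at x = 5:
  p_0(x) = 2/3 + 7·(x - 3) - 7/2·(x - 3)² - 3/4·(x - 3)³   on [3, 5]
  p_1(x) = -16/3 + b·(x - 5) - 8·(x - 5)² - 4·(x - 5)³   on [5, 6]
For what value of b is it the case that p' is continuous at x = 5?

p_0'(x) = 7 - 7·(x - 3) - 9/4·(x - 3)², so p_0'(5) = -16. On the right, p_1'(5) = b, so b = -16.

-16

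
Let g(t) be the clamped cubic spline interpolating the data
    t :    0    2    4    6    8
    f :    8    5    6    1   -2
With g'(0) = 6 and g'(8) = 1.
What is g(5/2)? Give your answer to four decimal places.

4.5469

Put M_i = g'' at the i-th knot. Here h = (2, 2, 2, 2) and Δ = (-3/2, 1/2, -5/2, -3/2), so the interior equations h_(i-1)·M_(i-1) + 2(h_(i-1)+h_i)·M_i + h_i·M_(i+1) = 6(Δ_i − Δ_(i-1)) read
  2·M_0 + 8·M_1 + 2·M_2 = 6(Δ_1 - Δ_0) = 12
  2·M_1 + 8·M_2 + 2·M_3 = 6(Δ_2 - Δ_1) = -18
  2·M_2 + 8·M_3 + 2·M_4 = 6(Δ_3 - Δ_2) = 6
Clamped end conditions give two more equations: 2h_0·M_0 + h_0·M_1 = 6(Δ_0 - g'(0)) = -45 and h_3·M_3 + 2h_3·M_4 = 6(g'(8) - Δ_3) = 15.
Forward elimination and back-substitution give M_0 = -100/7, M_1 = 85/14, M_2 = -4, M_3 = 13/14, M_4 = 23/7.
On [2, 4], g(t) = 5 - 31/14·(t - 2) + 85/28·(t - 2)² - 47/56·(t - 2)³.
With (t - 2) = 1/2: g(5/2) = 291/64.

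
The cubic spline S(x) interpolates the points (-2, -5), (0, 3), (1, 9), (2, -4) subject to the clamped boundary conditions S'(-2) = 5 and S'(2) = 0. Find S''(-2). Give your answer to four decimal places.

-7.7273

With m_i denoting the second derivative at x_i, h_i = 2, 1, 1, and Δ_i = (y_(i+1) − y_i)/h_i = 4, 6, -13:
  2·m_0 + 6·m_1 + 1·m_2 = 6(Δ_1 - Δ_0) = 12
  1·m_1 + 4·m_2 + 1·m_3 = 6(Δ_2 - Δ_1) = -114
Clamped end conditions give two more equations: 2h_0·m_0 + h_0·m_1 = 6(Δ_0 - S'(-2)) = -6 and h_2·m_2 + 2h_2·m_3 = 6(S'(2) - Δ_2) = 78.
Solving the tridiagonal system: m_0 = -85/11, m_1 = 137/11, m_2 = -520/11, m_3 = 689/11.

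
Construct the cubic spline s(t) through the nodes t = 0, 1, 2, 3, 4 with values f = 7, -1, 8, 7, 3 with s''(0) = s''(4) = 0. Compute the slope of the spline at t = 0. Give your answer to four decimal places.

With M_i denoting the second derivative at x_i, h_i = 1, 1, 1, 1, and Δ_i = (y_(i+1) − y_i)/h_i = -8, 9, -1, -4:
  1·M_0 + 4·M_1 + 1·M_2 = 6(Δ_1 - Δ_0) = 102
  1·M_1 + 4·M_2 + 1·M_3 = 6(Δ_2 - Δ_1) = -60
  1·M_2 + 4·M_3 + 1·M_4 = 6(Δ_3 - Δ_2) = -18
Natural end conditions: M_0 = M_4 = 0.
Hence M_0 = 0, M_1 = 219/7, M_2 = -162/7, M_3 = 9/7, M_4 = 0.
On [0, 1], s'(t) = b_0 + 2c_0·t + 3d_0·t² with b_0 = Δ_0 - h_0(2M_0 + M_1)/6 = -185/14, c_0 = M_0/2 = 0, d_0 = (M_1 - M_0)/(6h_0) = 73/14. So s'(0) = -185/14.

-13.2143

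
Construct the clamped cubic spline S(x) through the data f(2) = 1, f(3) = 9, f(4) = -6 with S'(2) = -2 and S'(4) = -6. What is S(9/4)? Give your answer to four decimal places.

2.1211

Let m_i = S''(x_i). Step sizes h_i = 1, 1; slopes of the chords Δ_i = (y_(i+1) - y_i)/h_i = 8, -15.
  1·m_0 + 4·m_1 + 1·m_2 = 6(Δ_1 - Δ_0) = -138
Clamped end conditions give two more equations: 2h_0·m_0 + h_0·m_1 = 6(Δ_0 - S'(2)) = 60 and h_1·m_1 + 2h_1·m_2 = 6(S'(4) - Δ_1) = 54.
Hence m_0 = 125/2, m_1 = -65, m_2 = 119/2.
On [2, 3], S(x) = 1 - 2·(x - 2) + 125/4·(x - 2)² - 85/4·(x - 2)³.
With (x - 2) = 1/4: S(9/4) = 543/256.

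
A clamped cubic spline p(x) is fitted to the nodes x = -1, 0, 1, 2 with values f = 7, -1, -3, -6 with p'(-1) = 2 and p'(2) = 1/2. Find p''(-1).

Write M_i for p''(x_i). With h_i = 1, 1, 1 and divided differences Δ_i = -8, -2, -3, the continuity of p' gives the tridiagonal system
  1·M_0 + 4·M_1 + 1·M_2 = 6(Δ_1 - Δ_0) = 36
  1·M_1 + 4·M_2 + 1·M_3 = 6(Δ_2 - Δ_1) = -6
Clamped end conditions give two more equations: 2h_0·M_0 + h_0·M_1 = 6(Δ_0 - p'(-1)) = -60 and h_2·M_2 + 2h_2·M_3 = 6(p'(2) - Δ_2) = 21.
Hence M_0 = -41, M_1 = 22, M_2 = -11, M_3 = 16.

-41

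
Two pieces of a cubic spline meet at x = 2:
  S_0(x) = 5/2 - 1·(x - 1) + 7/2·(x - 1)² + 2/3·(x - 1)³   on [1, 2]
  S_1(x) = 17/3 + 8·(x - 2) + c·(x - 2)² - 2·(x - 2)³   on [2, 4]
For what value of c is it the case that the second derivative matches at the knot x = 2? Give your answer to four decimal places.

5.5000

S_0''(x) = 7 + 4·(x - 1), so S_0''(2) = 11. On the right, S_1''(2) = 2c, so c = 11/2.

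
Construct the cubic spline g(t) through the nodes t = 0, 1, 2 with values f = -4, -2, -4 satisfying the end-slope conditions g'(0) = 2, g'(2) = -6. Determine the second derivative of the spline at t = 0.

2

With σ_i denoting the second derivative at x_i, h_i = 1, 1, and Δ_i = (y_(i+1) − y_i)/h_i = 2, -2:
  1·σ_0 + 4·σ_1 + 1·σ_2 = 6(Δ_1 - Δ_0) = -24
Clamped end conditions give two more equations: 2h_0·σ_0 + h_0·σ_1 = 6(Δ_0 - g'(0)) = 0 and h_1·σ_1 + 2h_1·σ_2 = 6(g'(2) - Δ_1) = -24.
Solving: σ_0 = 2, σ_1 = -4, σ_2 = -10.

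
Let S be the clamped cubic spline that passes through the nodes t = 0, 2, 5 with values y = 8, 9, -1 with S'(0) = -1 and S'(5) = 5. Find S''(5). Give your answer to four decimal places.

11.8333

Put M_i = S'' at the i-th knot. Here h = (2, 3) and Δ = (1/2, -10/3), so the interior equations h_(i-1)·M_(i-1) + 2(h_(i-1)+h_i)·M_i + h_i·M_(i+1) = 6(Δ_i − Δ_(i-1)) read
  2·M_0 + 10·M_1 + 3·M_2 = 6(Δ_1 - Δ_0) = -23
Clamped end conditions give two more equations: 2h_0·M_0 + h_0·M_1 = 6(Δ_0 - S'(0)) = 9 and h_1·M_1 + 2h_1·M_2 = 6(S'(5) - Δ_1) = 50.
Forward elimination and back-substitution give M_0 = 23/4, M_1 = -7, M_2 = 71/6.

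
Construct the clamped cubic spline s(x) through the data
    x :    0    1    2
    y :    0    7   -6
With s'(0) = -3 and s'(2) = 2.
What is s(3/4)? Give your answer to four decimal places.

6.3633

With σ_i denoting the second derivative at x_i, h_i = 1, 1, and Δ_i = (y_(i+1) − y_i)/h_i = 7, -13:
  1·σ_0 + 4·σ_1 + 1·σ_2 = 6(Δ_1 - Δ_0) = -120
Clamped end conditions give two more equations: 2h_0·σ_0 + h_0·σ_1 = 6(Δ_0 - s'(0)) = 60 and h_1·σ_1 + 2h_1·σ_2 = 6(s'(2) - Δ_1) = 90.
Hence σ_0 = 125/2, σ_1 = -65, σ_2 = 155/2.
On [0, 1], s(x) = 0 - 3·x + 125/4·x² - 85/4·x³.
With x = 3/4: s(3/4) = 1629/256.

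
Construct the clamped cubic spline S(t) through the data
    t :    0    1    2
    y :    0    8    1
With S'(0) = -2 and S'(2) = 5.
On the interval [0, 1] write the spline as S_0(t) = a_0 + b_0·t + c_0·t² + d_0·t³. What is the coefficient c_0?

Let σ_i = S''(x_i). Step sizes h_i = 1, 1; slopes of the chords Δ_i = (y_(i+1) - y_i)/h_i = 8, -7.
  1·σ_0 + 4·σ_1 + 1·σ_2 = 6(Δ_1 - Δ_0) = -90
Clamped end conditions give two more equations: 2h_0·σ_0 + h_0·σ_1 = 6(Δ_0 - S'(0)) = 60 and h_1·σ_1 + 2h_1·σ_2 = 6(S'(2) - Δ_1) = 72.
Solving the tridiagonal system: σ_0 = 56, σ_1 = -52, σ_2 = 62.
On [0, 1], with S_0(t) = a_0 + b_0·t + c_0·t² + d_0·t³: c_0 = σ_0/2 = 28, d_0 = (σ_1 - σ_0)/(6h_0) = -18, b_0 = Δ_0 - h_0(2σ_0 + σ_1)/6 = -2.

28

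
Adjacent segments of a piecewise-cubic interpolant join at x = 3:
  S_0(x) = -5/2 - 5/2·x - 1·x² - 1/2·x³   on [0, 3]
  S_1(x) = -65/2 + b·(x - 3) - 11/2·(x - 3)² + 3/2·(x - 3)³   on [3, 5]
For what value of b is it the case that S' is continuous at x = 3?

S_0'(x) = -5/2 - 2·x - 3/2·x², so S_0'(3) = -22. On the right, S_1'(3) = b, so b = -22.

-22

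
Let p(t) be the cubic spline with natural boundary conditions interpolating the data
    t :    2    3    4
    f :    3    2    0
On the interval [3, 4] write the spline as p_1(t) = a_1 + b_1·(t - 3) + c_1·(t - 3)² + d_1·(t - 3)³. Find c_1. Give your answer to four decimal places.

Let σ_i = p''(x_i). Step sizes h_i = 1, 1; slopes of the chords Δ_i = (y_(i+1) - y_i)/h_i = -1, -2.
  1·σ_0 + 4·σ_1 + 1·σ_2 = 6(Δ_1 - Δ_0) = -6
Natural end conditions: σ_0 = σ_2 = 0.
Solving: σ_0 = 0, σ_1 = -3/2, σ_2 = 0.
On [3, 4], with p_1(t) = a_1 + b_1·(t - 3) + c_1·(t - 3)² + d_1·(t - 3)³: c_1 = σ_1/2 = -3/4, d_1 = (σ_2 - σ_1)/(6h_1) = 1/4, b_1 = Δ_1 - h_1(2σ_1 + σ_2)/6 = -3/2.

-0.7500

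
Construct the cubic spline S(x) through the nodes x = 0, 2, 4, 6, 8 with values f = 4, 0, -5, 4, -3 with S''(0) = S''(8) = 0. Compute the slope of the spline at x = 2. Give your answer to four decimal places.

-3.5536

Write M_i for S''(x_i). With h_i = 2, 2, 2, 2 and divided differences Δ_i = -2, -5/2, 9/2, -7/2, the continuity of S' gives the tridiagonal system
  2·M_0 + 8·M_1 + 2·M_2 = 6(Δ_1 - Δ_0) = -3
  2·M_1 + 8·M_2 + 2·M_3 = 6(Δ_2 - Δ_1) = 42
  2·M_2 + 8·M_3 + 2·M_4 = 6(Δ_3 - Δ_2) = -48
Natural end conditions: M_0 = M_4 = 0.
Forward elimination and back-substitution give M_0 = 0, M_1 = -261/112, M_2 = 219/28, M_3 = -891/112, M_4 = 0.
On [2, 4], S'(x) = b_1 + 2c_1·(x - 2) + 3d_1·(x - 2)² with b_1 = Δ_1 - h_1(2M_1 + M_2)/6 = -199/56, c_1 = M_1/2 = -261/224, d_1 = (M_2 - M_1)/(6h_1) = 379/448. So S'(2) = -199/56.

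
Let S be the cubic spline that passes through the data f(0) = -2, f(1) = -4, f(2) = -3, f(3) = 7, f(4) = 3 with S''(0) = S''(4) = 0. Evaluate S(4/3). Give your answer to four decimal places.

Write M_i for S''(x_i). With h_i = 1, 1, 1, 1 and divided differences Δ_i = -2, 1, 10, -4, the continuity of S' gives the tridiagonal system
  1·M_0 + 4·M_1 + 1·M_2 = 6(Δ_1 - Δ_0) = 18
  1·M_1 + 4·M_2 + 1·M_3 = 6(Δ_2 - Δ_1) = 54
  1·M_2 + 4·M_3 + 1·M_4 = 6(Δ_3 - Δ_2) = -84
Natural end conditions: M_0 = M_4 = 0.
Hence M_0 = 0, M_1 = -15/28, M_2 = 141/7, M_3 = -729/28, M_4 = 0.
On [1, 2], S(x) = -4 - 61/28·(x - 1) - 15/56·(x - 1)² + 193/56·(x - 1)³.
With (x - 1) = 1/3: S(4/3) = -3499/756.

-4.6283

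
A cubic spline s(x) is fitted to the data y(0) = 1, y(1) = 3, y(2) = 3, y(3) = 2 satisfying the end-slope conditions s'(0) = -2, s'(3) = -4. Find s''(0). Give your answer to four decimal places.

Let M_i = s''(x_i). Step sizes h_i = 1, 1, 1; slopes of the chords Δ_i = (y_(i+1) - y_i)/h_i = 2, 0, -1.
  1·M_0 + 4·M_1 + 1·M_2 = 6(Δ_1 - Δ_0) = -12
  1·M_1 + 4·M_2 + 1·M_3 = 6(Δ_2 - Δ_1) = -6
Clamped end conditions give two more equations: 2h_0·M_0 + h_0·M_1 = 6(Δ_0 - s'(0)) = 24 and h_2·M_2 + 2h_2·M_3 = 6(s'(3) - Δ_2) = -18.
Hence M_0 = 238/15, M_1 = -116/15, M_2 = 46/15, M_3 = -158/15.

15.8667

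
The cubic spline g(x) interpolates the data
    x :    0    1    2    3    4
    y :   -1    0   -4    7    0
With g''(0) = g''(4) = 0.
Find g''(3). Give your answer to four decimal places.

-35.8929

Let σ_i = g''(x_i). Step sizes h_i = 1, 1, 1, 1; slopes of the chords Δ_i = (y_(i+1) - y_i)/h_i = 1, -4, 11, -7.
  1·σ_0 + 4·σ_1 + 1·σ_2 = 6(Δ_1 - Δ_0) = -30
  1·σ_1 + 4·σ_2 + 1·σ_3 = 6(Δ_2 - Δ_1) = 90
  1·σ_2 + 4·σ_3 + 1·σ_4 = 6(Δ_3 - Δ_2) = -108
Natural end conditions: σ_0 = σ_4 = 0.
Solving the tridiagonal system: σ_0 = 0, σ_1 = -459/28, σ_2 = 249/7, σ_3 = -1005/28, σ_4 = 0.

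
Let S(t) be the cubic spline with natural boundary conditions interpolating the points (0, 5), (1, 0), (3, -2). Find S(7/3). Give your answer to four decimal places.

-2.1235

Write M_i for S''(x_i). With h_i = 1, 2 and divided differences Δ_i = -5, -1, the continuity of S' gives the tridiagonal system
  1·M_0 + 6·M_1 + 2·M_2 = 6(Δ_1 - Δ_0) = 24
Natural end conditions: M_0 = M_2 = 0.
Solving: M_0 = 0, M_1 = 4, M_2 = 0.
On [1, 3], S(t) = 0 - 11/3·(t - 1) + 2·(t - 1)² - 1/3·(t - 1)³.
With (t - 1) = 4/3: S(7/3) = -172/81.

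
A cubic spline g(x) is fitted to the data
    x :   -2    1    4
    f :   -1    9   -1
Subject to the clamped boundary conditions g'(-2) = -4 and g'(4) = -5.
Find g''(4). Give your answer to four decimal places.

Let M_i = g''(x_i). Step sizes h_i = 3, 3; slopes of the chords Δ_i = (y_(i+1) - y_i)/h_i = 10/3, -10/3.
  3·M_0 + 12·M_1 + 3·M_2 = 6(Δ_1 - Δ_0) = -40
Clamped end conditions give two more equations: 2h_0·M_0 + h_0·M_1 = 6(Δ_0 - g'(-2)) = 44 and h_1·M_1 + 2h_1·M_2 = 6(g'(4) - Δ_1) = -10.
Solving the tridiagonal system: M_0 = 21/2, M_1 = -19/3, M_2 = 3/2.

1.5000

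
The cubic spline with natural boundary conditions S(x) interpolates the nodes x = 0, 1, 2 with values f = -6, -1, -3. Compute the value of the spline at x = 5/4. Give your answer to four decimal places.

-0.9258

With m_i denoting the second derivative at x_i, h_i = 1, 1, and Δ_i = (y_(i+1) − y_i)/h_i = 5, -2:
  1·m_0 + 4·m_1 + 1·m_2 = 6(Δ_1 - Δ_0) = -42
Natural end conditions: m_0 = m_2 = 0.
Hence m_0 = 0, m_1 = -21/2, m_2 = 0.
On [1, 2], S(x) = -1 + 3/2·(x - 1) - 21/4·(x - 1)² + 7/4·(x - 1)³.
With (x - 1) = 1/4: S(5/4) = -237/256.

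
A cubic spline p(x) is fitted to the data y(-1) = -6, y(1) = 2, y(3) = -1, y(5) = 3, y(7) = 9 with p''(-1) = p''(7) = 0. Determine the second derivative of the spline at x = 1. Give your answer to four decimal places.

-5.1161

Let m_i = p''(x_i). Step sizes h_i = 2, 2, 2, 2; slopes of the chords Δ_i = (y_(i+1) - y_i)/h_i = 4, -3/2, 2, 3.
  2·m_0 + 8·m_1 + 2·m_2 = 6(Δ_1 - Δ_0) = -33
  2·m_1 + 8·m_2 + 2·m_3 = 6(Δ_2 - Δ_1) = 21
  2·m_2 + 8·m_3 + 2·m_4 = 6(Δ_3 - Δ_2) = 6
Natural end conditions: m_0 = m_4 = 0.
Forward elimination and back-substitution give m_0 = 0, m_1 = -573/112, m_2 = 111/28, m_3 = -27/112, m_4 = 0.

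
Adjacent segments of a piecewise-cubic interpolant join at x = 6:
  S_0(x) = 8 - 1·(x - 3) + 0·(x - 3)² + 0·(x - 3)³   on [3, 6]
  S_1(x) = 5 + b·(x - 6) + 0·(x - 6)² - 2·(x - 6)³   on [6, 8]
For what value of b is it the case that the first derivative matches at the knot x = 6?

-1

S_0'(x) = -1 + 0·(x - 3) + 0·(x - 3)², so S_0'(6) = -1. On the right, S_1'(6) = b, so b = -1.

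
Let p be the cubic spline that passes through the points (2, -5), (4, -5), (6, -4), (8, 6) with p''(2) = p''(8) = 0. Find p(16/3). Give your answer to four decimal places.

Put M_i = p'' at the i-th knot. Here h = (2, 2, 2) and Δ = (0, 1/2, 5), so the interior equations h_(i-1)·M_(i-1) + 2(h_(i-1)+h_i)·M_i + h_i·M_(i+1) = 6(Δ_i − Δ_(i-1)) read
  2·M_0 + 8·M_1 + 2·M_2 = 6(Δ_1 - Δ_0) = 3
  2·M_1 + 8·M_2 + 2·M_3 = 6(Δ_2 - Δ_1) = 27
Natural end conditions: M_0 = M_3 = 0.
Solving: M_0 = 0, M_1 = -1/2, M_2 = 7/2, M_3 = 0.
On [4, 6], p(x) = -5 - 1/3·(x - 4) - 1/4·(x - 4)² + 1/3·(x - 4)³.
With (x - 4) = 4/3: p(16/3) = -413/81.

-5.0988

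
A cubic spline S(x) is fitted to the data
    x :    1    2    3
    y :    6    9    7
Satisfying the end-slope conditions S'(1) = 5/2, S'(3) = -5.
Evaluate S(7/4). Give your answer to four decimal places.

8.4551

Write σ_i for S''(x_i). With h_i = 1, 1 and divided differences Δ_i = 3, -2, the continuity of S' gives the tridiagonal system
  1·σ_0 + 4·σ_1 + 1·σ_2 = 6(Δ_1 - Δ_0) = -30
Clamped end conditions give two more equations: 2h_0·σ_0 + h_0·σ_1 = 6(Δ_0 - S'(1)) = 3 and h_1·σ_1 + 2h_1·σ_2 = 6(S'(3) - Δ_1) = -18.
Solving the tridiagonal system: σ_0 = 21/4, σ_1 = -15/2, σ_2 = -21/4.
On [1, 2], S(x) = 6 + 5/2·(x - 1) + 21/8·(x - 1)² - 17/8·(x - 1)³.
With (x - 1) = 3/4: S(7/4) = 4329/512.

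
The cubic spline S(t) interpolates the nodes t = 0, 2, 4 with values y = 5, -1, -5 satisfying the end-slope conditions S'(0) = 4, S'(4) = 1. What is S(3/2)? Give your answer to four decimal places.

Let m_i = S''(x_i). Step sizes h_i = 2, 2; slopes of the chords Δ_i = (y_(i+1) - y_i)/h_i = -3, -2.
  2·m_0 + 8·m_1 + 2·m_2 = 6(Δ_1 - Δ_0) = 6
Clamped end conditions give two more equations: 2h_0·m_0 + h_0·m_1 = 6(Δ_0 - S'(0)) = -42 and h_1·m_1 + 2h_1·m_2 = 6(S'(4) - Δ_1) = 18.
Forward elimination and back-substitution give m_0 = -12, m_1 = 3, m_2 = 3.
On [0, 2], S(t) = 5 + 4·t - 6·t² + 5/4·t³.
With t = 3/2: S(3/2) = 55/32.

1.7188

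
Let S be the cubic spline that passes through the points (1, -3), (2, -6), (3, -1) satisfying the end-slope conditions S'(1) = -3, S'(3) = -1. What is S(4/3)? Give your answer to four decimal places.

-4.4074

Put m_i = S'' at the i-th knot. Here h = (1, 1) and Δ = (-3, 5), so the interior equations h_(i-1)·m_(i-1) + 2(h_(i-1)+h_i)·m_i + h_i·m_(i+1) = 6(Δ_i − Δ_(i-1)) read
  1·m_0 + 4·m_1 + 1·m_2 = 6(Δ_1 - Δ_0) = 48
Clamped end conditions give two more equations: 2h_0·m_0 + h_0·m_1 = 6(Δ_0 - S'(1)) = 0 and h_1·m_1 + 2h_1·m_2 = 6(S'(3) - Δ_1) = -36.
Solving the tridiagonal system: m_0 = -11, m_1 = 22, m_2 = -29.
On [1, 2], S(x) = -3 - 3·(x - 1) - 11/2·(x - 1)² + 11/2·(x - 1)³.
With (x - 1) = 1/3: S(4/3) = -119/27.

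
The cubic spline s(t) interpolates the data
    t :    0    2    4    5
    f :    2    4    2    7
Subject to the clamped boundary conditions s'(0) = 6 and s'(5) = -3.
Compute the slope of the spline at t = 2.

Put M_i = s'' at the i-th knot. Here h = (2, 2, 1) and Δ = (1, -1, 5), so the interior equations h_(i-1)·M_(i-1) + 2(h_(i-1)+h_i)·M_i + h_i·M_(i+1) = 6(Δ_i − Δ_(i-1)) read
  2·M_0 + 8·M_1 + 2·M_2 = 6(Δ_1 - Δ_0) = -12
  2·M_1 + 6·M_2 + 1·M_3 = 6(Δ_2 - Δ_1) = 36
Clamped end conditions give two more equations: 2h_0·M_0 + h_0·M_1 = 6(Δ_0 - s'(0)) = -30 and h_2·M_2 + 2h_2·M_3 = 6(s'(5) - Δ_2) = -48.
Forward elimination and back-substitution give M_0 = -6, M_1 = -3, M_2 = 12, M_3 = -30.
On [2, 4], s'(t) = b_1 + 2c_1·(t - 2) + 3d_1·(t - 2)² with b_1 = Δ_1 - h_1(2M_1 + M_2)/6 = -3, c_1 = M_1/2 = -3/2, d_1 = (M_2 - M_1)/(6h_1) = 5/4. So s'(2) = -3.

-3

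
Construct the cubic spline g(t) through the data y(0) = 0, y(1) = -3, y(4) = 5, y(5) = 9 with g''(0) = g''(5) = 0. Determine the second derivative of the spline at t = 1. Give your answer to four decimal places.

4.5091

Let M_i = g''(x_i). Step sizes h_i = 1, 3, 1; slopes of the chords Δ_i = (y_(i+1) - y_i)/h_i = -3, 8/3, 4.
  1·M_0 + 8·M_1 + 3·M_2 = 6(Δ_1 - Δ_0) = 34
  3·M_1 + 8·M_2 + 1·M_3 = 6(Δ_2 - Δ_1) = 8
Natural end conditions: M_0 = M_3 = 0.
Forward elimination and back-substitution give M_0 = 0, M_1 = 248/55, M_2 = -38/55, M_3 = 0.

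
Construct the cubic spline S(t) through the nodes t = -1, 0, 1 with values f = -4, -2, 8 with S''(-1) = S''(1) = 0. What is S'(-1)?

Write m_i for S''(x_i). With h_i = 1, 1 and divided differences Δ_i = 2, 10, the continuity of S' gives the tridiagonal system
  1·m_0 + 4·m_1 + 1·m_2 = 6(Δ_1 - Δ_0) = 48
Natural end conditions: m_0 = m_2 = 0.
Solving the tridiagonal system: m_0 = 0, m_1 = 12, m_2 = 0.
On [-1, 0], S'(t) = b_0 + 2c_0·(t + 1) + 3d_0·(t + 1)² with b_0 = Δ_0 - h_0(2m_0 + m_1)/6 = 0, c_0 = m_0/2 = 0, d_0 = (m_1 - m_0)/(6h_0) = 2. So S'(-1) = 0.

0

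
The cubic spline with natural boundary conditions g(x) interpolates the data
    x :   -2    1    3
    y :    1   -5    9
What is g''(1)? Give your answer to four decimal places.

With M_i denoting the second derivative at x_i, h_i = 3, 2, and Δ_i = (y_(i+1) − y_i)/h_i = -2, 7:
  3·M_0 + 10·M_1 + 2·M_2 = 6(Δ_1 - Δ_0) = 54
Natural end conditions: M_0 = M_2 = 0.
Solving the tridiagonal system: M_0 = 0, M_1 = 27/5, M_2 = 0.

5.4000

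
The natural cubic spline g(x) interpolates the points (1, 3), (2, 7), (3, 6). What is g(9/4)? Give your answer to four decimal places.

Write m_i for g''(x_i). With h_i = 1, 1 and divided differences Δ_i = 4, -1, the continuity of g' gives the tridiagonal system
  1·m_0 + 4·m_1 + 1·m_2 = 6(Δ_1 - Δ_0) = -30
Natural end conditions: m_0 = m_2 = 0.
Solving the tridiagonal system: m_0 = 0, m_1 = -15/2, m_2 = 0.
On [2, 3], g(x) = 7 + 3/2·(x - 2) - 15/4·(x - 2)² + 5/4·(x - 2)³.
With (x - 2) = 1/4: g(9/4) = 1833/256.

7.1602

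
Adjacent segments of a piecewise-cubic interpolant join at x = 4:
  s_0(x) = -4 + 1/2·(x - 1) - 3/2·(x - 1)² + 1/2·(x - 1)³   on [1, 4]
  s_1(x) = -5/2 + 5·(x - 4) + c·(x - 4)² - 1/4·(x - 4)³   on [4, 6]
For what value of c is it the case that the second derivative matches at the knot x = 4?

3

s_0''(x) = -3 + 3·(x - 1), so s_0''(4) = 6. On the right, s_1''(4) = 2c, so c = 3.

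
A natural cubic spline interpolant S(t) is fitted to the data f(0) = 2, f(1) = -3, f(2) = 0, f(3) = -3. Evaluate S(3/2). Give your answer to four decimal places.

Let M_i = S''(x_i). Step sizes h_i = 1, 1, 1; slopes of the chords Δ_i = (y_(i+1) - y_i)/h_i = -5, 3, -3.
  1·M_0 + 4·M_1 + 1·M_2 = 6(Δ_1 - Δ_0) = 48
  1·M_1 + 4·M_2 + 1·M_3 = 6(Δ_2 - Δ_1) = -36
Natural end conditions: M_0 = M_3 = 0.
Forward elimination and back-substitution give M_0 = 0, M_1 = 76/5, M_2 = -64/5, M_3 = 0.
On [1, 2], S(t) = -3 + 1/15·(t - 1) + 38/5·(t - 1)² - 14/3·(t - 1)³.
With (t - 1) = 1/2: S(3/2) = -33/20.

-1.6500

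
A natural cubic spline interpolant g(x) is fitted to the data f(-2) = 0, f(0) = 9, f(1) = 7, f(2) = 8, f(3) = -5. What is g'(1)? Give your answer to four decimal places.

Put σ_i = g'' at the i-th knot. Here h = (2, 1, 1, 1) and Δ = (9/2, -2, 1, -13), so the interior equations h_(i-1)·σ_(i-1) + 2(h_(i-1)+h_i)·σ_i + h_i·σ_(i+1) = 6(Δ_i − Δ_(i-1)) read
  2·σ_0 + 6·σ_1 + 1·σ_2 = 6(Δ_1 - Δ_0) = -39
  1·σ_1 + 4·σ_2 + 1·σ_3 = 6(Δ_2 - Δ_1) = 18
  1·σ_2 + 4·σ_3 + 1·σ_4 = 6(Δ_3 - Δ_2) = -84
Natural end conditions: σ_0 = σ_4 = 0.
Hence σ_0 = 0, σ_1 = -741/86, σ_2 = 546/43, σ_3 = -2079/86, σ_4 = 0.
On [1, 2], g'(x) = b_2 + 2c_2·(x - 1) + 3d_2·(x - 1)² with b_2 = Δ_2 - h_2(2σ_2 + σ_3)/6 = 137/172, c_2 = σ_2/2 = 273/43, d_2 = (σ_3 - σ_2)/(6h_2) = -1057/172. So g'(1) = 137/172.

0.7965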